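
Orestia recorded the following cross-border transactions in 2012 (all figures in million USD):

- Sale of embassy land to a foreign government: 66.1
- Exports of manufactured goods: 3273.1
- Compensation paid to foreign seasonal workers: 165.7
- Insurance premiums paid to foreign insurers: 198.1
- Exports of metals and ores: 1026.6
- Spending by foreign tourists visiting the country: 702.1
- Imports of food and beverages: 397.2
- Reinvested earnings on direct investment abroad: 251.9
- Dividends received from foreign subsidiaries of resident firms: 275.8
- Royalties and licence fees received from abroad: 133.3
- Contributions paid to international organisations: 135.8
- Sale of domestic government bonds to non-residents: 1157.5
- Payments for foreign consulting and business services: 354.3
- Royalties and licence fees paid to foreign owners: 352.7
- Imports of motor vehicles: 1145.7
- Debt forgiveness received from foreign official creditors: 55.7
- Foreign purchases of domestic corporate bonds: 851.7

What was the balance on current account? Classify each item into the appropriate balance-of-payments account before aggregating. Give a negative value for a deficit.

2913.3

Goods: 1026.6 + 3273.1 - 397.2 - 1145.7 = 2756.8
Services: -198.1 - 352.7 + 702.1 + 133.3 - 354.3 = -69.7
Primary income: 275.8 - 165.7 + 251.9 = 362.0
Secondary income: -135.8
Current account = 2756.8 + (-69.7) + 362.0 + (-135.8) = 2913.3
(Excluded from the current account — capital account: sale of embassy land to a foreign government 66.1, debt forgiveness received from foreign official creditors 55.7; financial account: sale of domestic government bonds to non-residents 1157.5, foreign purchases of domestic corporate bonds 851.7.)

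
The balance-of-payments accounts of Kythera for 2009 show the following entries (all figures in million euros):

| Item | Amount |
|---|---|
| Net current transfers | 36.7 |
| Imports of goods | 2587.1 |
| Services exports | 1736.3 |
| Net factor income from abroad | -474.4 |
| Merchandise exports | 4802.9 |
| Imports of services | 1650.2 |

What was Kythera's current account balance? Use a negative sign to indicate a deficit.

1864.2

Goods balance = 4802.9 - 2587.1 = 2215.8
Services balance = 1736.3 - 1650.2 = 86.1
Trade balance (goods + services) = 2215.8 + 86.1 = 2301.9
Net primary income = -474.4
Net secondary income = 36.7
Current account = 2301.9 + (-474.4) + 36.7 = 1864.2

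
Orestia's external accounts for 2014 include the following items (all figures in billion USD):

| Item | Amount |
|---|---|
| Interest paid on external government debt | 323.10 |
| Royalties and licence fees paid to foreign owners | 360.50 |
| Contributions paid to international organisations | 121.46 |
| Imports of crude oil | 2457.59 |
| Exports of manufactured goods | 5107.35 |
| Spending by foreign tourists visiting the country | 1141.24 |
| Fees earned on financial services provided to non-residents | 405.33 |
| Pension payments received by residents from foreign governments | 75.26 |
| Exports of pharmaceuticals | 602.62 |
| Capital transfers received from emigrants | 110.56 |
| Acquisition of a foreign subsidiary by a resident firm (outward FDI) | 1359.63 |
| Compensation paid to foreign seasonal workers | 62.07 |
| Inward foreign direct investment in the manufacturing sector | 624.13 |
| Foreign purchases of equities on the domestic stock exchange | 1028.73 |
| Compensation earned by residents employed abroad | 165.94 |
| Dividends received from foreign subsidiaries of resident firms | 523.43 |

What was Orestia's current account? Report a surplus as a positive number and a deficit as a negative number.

Goods: 5107.35 - 2457.59 + 602.62 = 3252.38
Services: -360.50 + 405.33 + 1141.24 = 1186.07
Primary income: 165.94 + 523.43 - 62.07 - 323.10 = 304.20
Secondary income: -121.46 + 75.26 = -46.20
Current account = 3252.38 + 1186.07 + 304.20 + (-46.20) = 4696.45
(Excluded from the current account — capital account: capital transfers received from emigrants 110.56; financial account: acquisition of a foreign subsidiary by a resident firm (outward FDI) 1359.63, inward foreign direct investment in the manufacturing sector 624.13, foreign purchases of equities on the domestic stock exchange 1028.73.)

4696.45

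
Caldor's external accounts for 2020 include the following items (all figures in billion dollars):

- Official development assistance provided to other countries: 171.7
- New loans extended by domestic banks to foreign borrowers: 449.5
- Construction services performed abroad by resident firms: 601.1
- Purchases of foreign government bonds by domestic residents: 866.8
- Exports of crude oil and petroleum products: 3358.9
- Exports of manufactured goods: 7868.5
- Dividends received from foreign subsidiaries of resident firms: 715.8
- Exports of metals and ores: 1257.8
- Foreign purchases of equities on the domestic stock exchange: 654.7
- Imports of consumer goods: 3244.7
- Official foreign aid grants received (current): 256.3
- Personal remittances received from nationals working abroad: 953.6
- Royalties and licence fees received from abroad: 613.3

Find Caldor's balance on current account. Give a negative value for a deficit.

Goods: -3244.7 + 1257.8 + 3358.9 + 7868.5 = 9240.5
Services: 613.3 + 601.1 = 1214.4
Primary income: 715.8
Secondary income: 953.6 - 171.7 + 256.3 = 1038.2
Current account = 9240.5 + 1214.4 + 715.8 + 1038.2 = 12208.9
(Excluded from the current account — financial account: new loans extended by domestic banks to foreign borrowers 449.5, purchases of foreign government bonds by domestic residents 866.8, foreign purchases of equities on the domestic stock exchange 654.7.)

12208.9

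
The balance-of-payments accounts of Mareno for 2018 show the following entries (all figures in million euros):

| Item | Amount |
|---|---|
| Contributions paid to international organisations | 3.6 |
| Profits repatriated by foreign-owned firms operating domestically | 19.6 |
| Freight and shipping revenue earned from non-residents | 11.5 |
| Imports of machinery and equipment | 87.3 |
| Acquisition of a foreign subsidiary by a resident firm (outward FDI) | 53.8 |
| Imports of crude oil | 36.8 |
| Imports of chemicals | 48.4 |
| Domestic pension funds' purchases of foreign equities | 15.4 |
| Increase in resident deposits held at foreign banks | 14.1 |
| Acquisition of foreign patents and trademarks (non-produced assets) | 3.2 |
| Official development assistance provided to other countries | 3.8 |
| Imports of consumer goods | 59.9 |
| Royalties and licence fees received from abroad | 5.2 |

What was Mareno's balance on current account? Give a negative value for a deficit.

-242.7

Goods: -48.4 - 36.8 - 59.9 - 87.3 = -232.4
Services: 11.5 + 5.2 = 16.7
Primary income: -19.6
Secondary income: -3.6 - 3.8 = -7.4
Current account = (-232.4) + 16.7 + (-19.6) + (-7.4) = -242.7
(Excluded from the current account — financial account: acquisition of a foreign subsidiary by a resident firm (outward FDI) 53.8, domestic pension funds' purchases of foreign equities 15.4, increase in resident deposits held at foreign banks 14.1; capital account: acquisition of foreign patents and trademarks (non-produced assets) 3.2.)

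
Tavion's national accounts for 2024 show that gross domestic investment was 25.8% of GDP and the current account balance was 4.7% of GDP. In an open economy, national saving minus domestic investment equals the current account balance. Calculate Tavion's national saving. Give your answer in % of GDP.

S = I + CA = 25.8 + 4.7 = 30.5

30.5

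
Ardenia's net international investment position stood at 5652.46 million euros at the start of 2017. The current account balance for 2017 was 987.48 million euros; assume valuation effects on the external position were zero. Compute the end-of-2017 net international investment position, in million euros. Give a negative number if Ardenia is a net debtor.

With no valuation effects, change in NIIP = current account = 987.48
End-of-year NIIP = 5652.46 + 987.48 = 6639.94

6639.94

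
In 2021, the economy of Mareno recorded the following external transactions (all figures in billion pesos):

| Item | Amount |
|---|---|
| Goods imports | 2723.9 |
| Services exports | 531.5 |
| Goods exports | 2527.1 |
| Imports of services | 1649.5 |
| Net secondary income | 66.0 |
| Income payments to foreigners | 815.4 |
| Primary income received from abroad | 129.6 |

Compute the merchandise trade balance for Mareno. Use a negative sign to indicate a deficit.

-196.8

Goods balance = 2527.1 - 2723.9 = -196.8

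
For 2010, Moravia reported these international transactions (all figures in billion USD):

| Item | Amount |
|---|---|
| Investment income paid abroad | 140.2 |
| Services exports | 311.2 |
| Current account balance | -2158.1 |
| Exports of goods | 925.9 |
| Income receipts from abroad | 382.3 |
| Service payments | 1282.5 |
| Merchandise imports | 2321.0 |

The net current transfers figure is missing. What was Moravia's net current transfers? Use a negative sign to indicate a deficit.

-33.8

Current account = goods balance + services balance + net primary income + net secondary income
Sum of the known components = -2124.3
Net current transfers = CA - (known components) = -2158.1 - (-2124.3) = -33.8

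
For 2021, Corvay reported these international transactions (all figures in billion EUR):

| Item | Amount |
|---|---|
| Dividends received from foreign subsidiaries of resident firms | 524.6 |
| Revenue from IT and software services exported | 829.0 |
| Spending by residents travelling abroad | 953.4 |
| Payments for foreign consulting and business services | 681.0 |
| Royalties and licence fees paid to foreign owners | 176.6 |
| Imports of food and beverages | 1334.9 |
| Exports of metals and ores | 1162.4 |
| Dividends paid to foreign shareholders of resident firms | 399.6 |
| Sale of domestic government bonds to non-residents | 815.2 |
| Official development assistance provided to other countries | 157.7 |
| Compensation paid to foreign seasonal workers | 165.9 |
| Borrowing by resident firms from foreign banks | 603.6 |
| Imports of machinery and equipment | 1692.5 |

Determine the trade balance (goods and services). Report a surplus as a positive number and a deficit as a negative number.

Goods: -1692.5 - 1334.9 + 1162.4 = -1865.0
Services: -953.4 - 681.0 + 829.0 - 176.6 = -982.0
Trade balance = -1865.0 + (-982.0) = -2847.0
(Excluded from the trade balance — primary income: dividends received from foreign subsidiaries of resident firms 524.6, dividends paid to foreign shareholders of resident firms 399.6, compensation paid to foreign seasonal workers 165.9; financial account: sale of domestic government bonds to non-residents 815.2, borrowing by resident firms from foreign banks 603.6; secondary income: official development assistance provided to other countries 157.7.)

-2847.0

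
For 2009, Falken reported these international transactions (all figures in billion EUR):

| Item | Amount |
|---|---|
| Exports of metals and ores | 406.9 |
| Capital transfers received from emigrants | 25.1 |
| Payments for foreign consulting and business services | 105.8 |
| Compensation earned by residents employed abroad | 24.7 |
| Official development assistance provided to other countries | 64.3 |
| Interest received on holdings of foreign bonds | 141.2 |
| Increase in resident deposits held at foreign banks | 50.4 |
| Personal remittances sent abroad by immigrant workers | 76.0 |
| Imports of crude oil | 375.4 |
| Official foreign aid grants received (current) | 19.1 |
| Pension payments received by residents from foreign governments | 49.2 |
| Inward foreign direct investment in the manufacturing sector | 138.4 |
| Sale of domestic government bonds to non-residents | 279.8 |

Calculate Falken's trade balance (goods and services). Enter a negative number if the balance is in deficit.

-74.3

Goods: -375.4 + 406.9 = 31.5
Services: -105.8
Trade balance = 31.5 + (-105.8) = -74.3
(Excluded from the trade balance — capital account: capital transfers received from emigrants 25.1; primary income: compensation earned by residents employed abroad 24.7, interest received on holdings of foreign bonds 141.2; secondary income: official development assistance provided to other countries 64.3, personal remittances sent abroad by immigrant workers 76.0, official foreign aid grants received (current) 19.1, pension payments received by residents from foreign governments 49.2; financial account: increase in resident deposits held at foreign banks 50.4, inward foreign direct investment in the manufacturing sector 138.4, sale of domestic government bonds to non-residents 279.8.)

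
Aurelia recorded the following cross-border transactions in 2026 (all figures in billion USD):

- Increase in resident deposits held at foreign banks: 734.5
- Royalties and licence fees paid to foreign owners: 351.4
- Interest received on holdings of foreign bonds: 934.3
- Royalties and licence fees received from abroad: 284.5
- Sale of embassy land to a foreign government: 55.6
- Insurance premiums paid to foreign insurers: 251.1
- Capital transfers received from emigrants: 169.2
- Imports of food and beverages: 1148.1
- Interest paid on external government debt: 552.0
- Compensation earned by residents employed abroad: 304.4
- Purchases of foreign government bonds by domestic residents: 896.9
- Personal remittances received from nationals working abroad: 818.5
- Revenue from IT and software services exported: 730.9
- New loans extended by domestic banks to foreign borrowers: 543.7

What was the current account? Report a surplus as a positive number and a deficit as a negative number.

770.0

Goods: -1148.1
Services: 730.9 - 251.1 - 351.4 + 284.5 = 412.9
Primary income: 934.3 + 304.4 - 552.0 = 686.7
Secondary income: 818.5
Current account = (-1148.1) + 412.9 + 686.7 + 818.5 = 770.0
(Excluded from the current account — financial account: increase in resident deposits held at foreign banks 734.5, purchases of foreign government bonds by domestic residents 896.9, new loans extended by domestic banks to foreign borrowers 543.7; capital account: sale of embassy land to a foreign government 55.6, capital transfers received from emigrants 169.2.)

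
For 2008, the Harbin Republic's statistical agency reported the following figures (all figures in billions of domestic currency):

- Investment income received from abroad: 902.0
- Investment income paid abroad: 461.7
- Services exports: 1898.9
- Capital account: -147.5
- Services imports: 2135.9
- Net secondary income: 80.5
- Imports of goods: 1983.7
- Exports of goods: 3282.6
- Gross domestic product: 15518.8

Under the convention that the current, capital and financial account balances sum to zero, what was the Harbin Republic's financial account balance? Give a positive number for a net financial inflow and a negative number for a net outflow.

-1435.2

Goods balance = 3282.6 - 1983.7 = 1298.9
Services balance = 1898.9 - 2135.9 = -237.0
Trade balance (goods + services) = 1298.9 + (-237.0) = 1061.9
Net primary income = 902.0 - 461.7 = 440.3
Net secondary income = 80.5
Current account = 1061.9 + 440.3 + 80.5 = 1582.7
Financial account = -(1582.7 + (-147.5)) = -1435.2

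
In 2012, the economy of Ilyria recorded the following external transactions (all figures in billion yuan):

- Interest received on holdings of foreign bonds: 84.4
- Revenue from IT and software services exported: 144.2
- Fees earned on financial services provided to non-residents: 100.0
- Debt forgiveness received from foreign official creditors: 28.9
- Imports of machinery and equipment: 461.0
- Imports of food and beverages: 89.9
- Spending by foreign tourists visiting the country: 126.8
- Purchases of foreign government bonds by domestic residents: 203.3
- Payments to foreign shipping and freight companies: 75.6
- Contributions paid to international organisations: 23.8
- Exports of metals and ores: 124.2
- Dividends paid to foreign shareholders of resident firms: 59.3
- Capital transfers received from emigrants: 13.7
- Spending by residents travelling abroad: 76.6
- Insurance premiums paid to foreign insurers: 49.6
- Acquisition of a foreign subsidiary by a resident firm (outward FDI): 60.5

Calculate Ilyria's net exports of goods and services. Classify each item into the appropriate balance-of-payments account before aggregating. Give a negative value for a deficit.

Goods: -89.9 - 461.0 + 124.2 = -426.7
Services: -75.6 - 76.6 + 126.8 + 100.0 + 144.2 - 49.6 = 169.2
Trade balance = -426.7 + 169.2 = -257.5
(Excluded from the trade balance — primary income: interest received on holdings of foreign bonds 84.4, dividends paid to foreign shareholders of resident firms 59.3; capital account: debt forgiveness received from foreign official creditors 28.9, capital transfers received from emigrants 13.7; financial account: purchases of foreign government bonds by domestic residents 203.3, acquisition of a foreign subsidiary by a resident firm (outward FDI) 60.5; secondary income: contributions paid to international organisations 23.8.)

-257.5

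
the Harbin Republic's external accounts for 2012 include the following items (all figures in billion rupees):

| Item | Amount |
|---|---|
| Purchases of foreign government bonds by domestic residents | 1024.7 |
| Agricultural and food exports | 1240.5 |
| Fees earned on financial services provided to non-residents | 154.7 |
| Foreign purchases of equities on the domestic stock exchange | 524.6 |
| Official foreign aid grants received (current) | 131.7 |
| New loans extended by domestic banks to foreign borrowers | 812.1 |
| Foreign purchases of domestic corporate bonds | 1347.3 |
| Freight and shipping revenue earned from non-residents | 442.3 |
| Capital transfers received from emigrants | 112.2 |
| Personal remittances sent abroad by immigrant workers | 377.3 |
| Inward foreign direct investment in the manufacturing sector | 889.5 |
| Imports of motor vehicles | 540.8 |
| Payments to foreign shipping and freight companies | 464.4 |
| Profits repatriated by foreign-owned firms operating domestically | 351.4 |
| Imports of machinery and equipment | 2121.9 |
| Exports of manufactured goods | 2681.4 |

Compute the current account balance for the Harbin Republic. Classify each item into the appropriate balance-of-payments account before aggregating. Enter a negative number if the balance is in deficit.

794.8

Goods: -2121.9 + 2681.4 - 540.8 + 1240.5 = 1259.2
Services: 442.3 - 464.4 + 154.7 = 132.6
Primary income: -351.4
Secondary income: 131.7 - 377.3 = -245.6
Current account = 1259.2 + 132.6 + (-351.4) + (-245.6) = 794.8
(Excluded from the current account — financial account: purchases of foreign government bonds by domestic residents 1024.7, foreign purchases of equities on the domestic stock exchange 524.6, new loans extended by domestic banks to foreign borrowers 812.1, foreign purchases of domestic corporate bonds 1347.3, inward foreign direct investment in the manufacturing sector 889.5; capital account: capital transfers received from emigrants 112.2.)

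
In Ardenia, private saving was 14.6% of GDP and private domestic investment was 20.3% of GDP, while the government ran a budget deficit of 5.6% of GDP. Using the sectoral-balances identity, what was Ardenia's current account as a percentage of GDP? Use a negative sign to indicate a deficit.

By the sectoral-balances identity, CA = (S_private - I) + (T - G).
Private balance = 14.6 - 20.3 = -5.7
Government balance (T - G) = -5.6
CA = -5.7 + (-5.6) = -11.3

-11.3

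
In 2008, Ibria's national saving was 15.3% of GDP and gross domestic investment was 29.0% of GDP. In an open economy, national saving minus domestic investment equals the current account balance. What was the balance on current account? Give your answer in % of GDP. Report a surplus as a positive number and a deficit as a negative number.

S - I = CA (net lending to the rest of the world).
CA = S - I = 15.3 - 29.0 = -13.7

-13.7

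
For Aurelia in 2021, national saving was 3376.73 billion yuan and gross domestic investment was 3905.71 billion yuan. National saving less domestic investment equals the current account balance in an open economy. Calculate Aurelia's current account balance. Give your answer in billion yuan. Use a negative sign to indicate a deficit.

-528.98

CA = S - I = 3376.73 - 3905.71 = -528.98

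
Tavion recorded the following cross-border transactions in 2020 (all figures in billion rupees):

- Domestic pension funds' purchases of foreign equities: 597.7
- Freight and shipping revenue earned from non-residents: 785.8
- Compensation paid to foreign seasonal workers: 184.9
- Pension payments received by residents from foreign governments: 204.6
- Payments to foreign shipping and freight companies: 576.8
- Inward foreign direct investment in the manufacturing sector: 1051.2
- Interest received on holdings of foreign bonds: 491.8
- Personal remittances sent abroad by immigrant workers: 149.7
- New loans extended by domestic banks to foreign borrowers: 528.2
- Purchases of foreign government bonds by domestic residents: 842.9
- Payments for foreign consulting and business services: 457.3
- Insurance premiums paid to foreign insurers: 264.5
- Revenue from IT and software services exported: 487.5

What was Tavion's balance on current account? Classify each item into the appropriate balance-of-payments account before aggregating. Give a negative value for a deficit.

Services: -576.8 - 457.3 - 264.5 + 785.8 + 487.5 = -25.3
Primary income: 491.8 - 184.9 = 306.9
Secondary income: 204.6 - 149.7 = 54.9
Current account = (-25.3) + 306.9 + 54.9 = 336.5
(Excluded from the current account — financial account: domestic pension funds' purchases of foreign equities 597.7, inward foreign direct investment in the manufacturing sector 1051.2, new loans extended by domestic banks to foreign borrowers 528.2, purchases of foreign government bonds by domestic residents 842.9.)

336.5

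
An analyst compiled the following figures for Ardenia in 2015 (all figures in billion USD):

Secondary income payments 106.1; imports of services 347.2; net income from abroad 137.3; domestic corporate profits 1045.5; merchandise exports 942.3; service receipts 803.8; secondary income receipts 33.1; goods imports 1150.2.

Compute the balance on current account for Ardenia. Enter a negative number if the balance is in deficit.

Goods balance = 942.3 - 1150.2 = -207.9
Services balance = 803.8 - 347.2 = 456.6
Trade balance (goods + services) = -207.9 + 456.6 = 248.7
Net primary income = 137.3
Net secondary income = 33.1 - 106.1 = -73.0
Current account = 248.7 + 137.3 + (-73.0) = 313.0

313.0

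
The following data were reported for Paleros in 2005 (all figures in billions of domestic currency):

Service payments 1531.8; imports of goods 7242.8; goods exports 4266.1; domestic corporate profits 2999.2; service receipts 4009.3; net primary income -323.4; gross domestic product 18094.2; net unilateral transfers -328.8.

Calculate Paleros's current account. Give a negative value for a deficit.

Goods balance = 4266.1 - 7242.8 = -2976.7
Services balance = 4009.3 - 1531.8 = 2477.5
Trade balance (goods + services) = -2976.7 + 2477.5 = -499.2
Net primary income = -323.4
Net secondary income = -328.8
Current account = -499.2 + (-323.4) + (-328.8) = -1151.4

-1151.4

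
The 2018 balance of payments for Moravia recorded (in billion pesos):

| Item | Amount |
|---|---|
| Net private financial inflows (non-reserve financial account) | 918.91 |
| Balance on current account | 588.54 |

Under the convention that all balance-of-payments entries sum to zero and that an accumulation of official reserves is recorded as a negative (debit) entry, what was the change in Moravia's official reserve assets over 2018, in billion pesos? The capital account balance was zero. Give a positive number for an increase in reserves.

Official reserve transactions balance = -(588.54 + 918.91) = -1507.45
An accumulation of reserves is recorded as a debit (negative entry), so the change in the stock of reserves is the negative of that balance.
Change in official reserves = -(-1507.45) = 1507.45

1507.45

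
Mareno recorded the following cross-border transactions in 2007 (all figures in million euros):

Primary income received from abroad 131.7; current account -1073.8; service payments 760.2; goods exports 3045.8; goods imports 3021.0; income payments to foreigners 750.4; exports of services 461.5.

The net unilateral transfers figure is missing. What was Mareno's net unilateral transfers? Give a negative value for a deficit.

Current account = goods balance + services balance + net primary income + net secondary income
Sum of the known components = -892.6
Net unilateral transfers = CA - (known components) = -1073.8 - (-892.6) = -181.2

-181.2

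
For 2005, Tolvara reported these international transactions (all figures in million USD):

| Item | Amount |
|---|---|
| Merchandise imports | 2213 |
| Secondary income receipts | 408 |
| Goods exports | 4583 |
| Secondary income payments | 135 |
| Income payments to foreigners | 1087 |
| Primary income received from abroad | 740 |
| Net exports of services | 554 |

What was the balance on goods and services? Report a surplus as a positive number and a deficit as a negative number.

Goods balance = 4583 - 2213 = 2370
Services balance = 554
Trade balance (goods + services) = 2370 + 554 = 2924

2924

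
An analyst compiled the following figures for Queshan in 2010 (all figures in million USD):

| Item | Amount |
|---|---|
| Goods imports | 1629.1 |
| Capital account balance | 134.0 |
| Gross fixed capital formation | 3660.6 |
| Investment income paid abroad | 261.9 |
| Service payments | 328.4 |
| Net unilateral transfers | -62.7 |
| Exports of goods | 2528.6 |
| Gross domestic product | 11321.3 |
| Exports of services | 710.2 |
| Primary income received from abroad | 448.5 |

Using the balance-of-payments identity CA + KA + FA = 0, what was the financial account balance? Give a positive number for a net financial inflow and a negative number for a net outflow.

Goods balance = 2528.6 - 1629.1 = 899.5
Services balance = 710.2 - 328.4 = 381.8
Trade balance (goods + services) = 899.5 + 381.8 = 1281.3
Net primary income = 448.5 - 261.9 = 186.6
Net secondary income = -62.7
Current account = 1281.3 + 186.6 + (-62.7) = 1405.2
Financial account = -(1405.2 + 134.0) = -1539.2

-1539.2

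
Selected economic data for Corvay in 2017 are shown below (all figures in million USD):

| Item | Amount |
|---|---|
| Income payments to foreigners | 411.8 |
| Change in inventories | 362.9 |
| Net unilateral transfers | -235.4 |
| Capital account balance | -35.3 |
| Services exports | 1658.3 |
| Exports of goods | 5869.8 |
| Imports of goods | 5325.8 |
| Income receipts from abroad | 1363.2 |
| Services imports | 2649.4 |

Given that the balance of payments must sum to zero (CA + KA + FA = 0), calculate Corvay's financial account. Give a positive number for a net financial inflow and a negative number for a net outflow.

-233.6

Goods balance = 5869.8 - 5325.8 = 544.0
Services balance = 1658.3 - 2649.4 = -991.1
Trade balance (goods + services) = 544.0 + (-991.1) = -447.1
Net primary income = 1363.2 - 411.8 = 951.4
Net secondary income = -235.4
Current account = -447.1 + 951.4 + (-235.4) = 268.9
Financial account = -(268.9 + (-35.3)) = -233.6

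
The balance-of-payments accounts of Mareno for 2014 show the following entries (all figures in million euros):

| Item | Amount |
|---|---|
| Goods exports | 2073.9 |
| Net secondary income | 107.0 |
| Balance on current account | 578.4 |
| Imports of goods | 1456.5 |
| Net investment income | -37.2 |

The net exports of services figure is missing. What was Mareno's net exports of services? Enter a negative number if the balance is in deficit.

-108.8

Current account = goods balance + services balance + net primary income + net secondary income
Sum of the known components = 687.2
Net exports of services = CA - (known components) = 578.4 - 687.2 = -108.8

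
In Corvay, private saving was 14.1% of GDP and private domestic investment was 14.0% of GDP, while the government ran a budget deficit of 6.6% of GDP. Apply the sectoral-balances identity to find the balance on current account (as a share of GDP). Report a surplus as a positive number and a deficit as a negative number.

By the sectoral-balances identity, CA = (S_private - I) + (T - G).
Private balance = 14.1 - 14.0 = 0.1
Government balance (T - G) = -6.6
CA = 0.1 + (-6.6) = -6.5

-6.5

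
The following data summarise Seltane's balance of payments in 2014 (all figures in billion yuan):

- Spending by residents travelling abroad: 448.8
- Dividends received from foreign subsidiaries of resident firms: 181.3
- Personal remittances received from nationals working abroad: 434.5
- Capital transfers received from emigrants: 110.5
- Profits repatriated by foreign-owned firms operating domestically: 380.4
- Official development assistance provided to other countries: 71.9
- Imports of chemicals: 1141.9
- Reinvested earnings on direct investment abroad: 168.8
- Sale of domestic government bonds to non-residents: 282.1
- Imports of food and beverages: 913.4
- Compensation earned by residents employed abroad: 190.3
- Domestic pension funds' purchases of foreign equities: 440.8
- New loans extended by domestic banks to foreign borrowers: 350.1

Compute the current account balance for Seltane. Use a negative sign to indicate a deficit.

Goods: -1141.9 - 913.4 = -2055.3
Services: -448.8
Primary income: 181.3 + 190.3 - 380.4 + 168.8 = 160.0
Secondary income: -71.9 + 434.5 = 362.6
Current account = (-2055.3) + (-448.8) + 160.0 + 362.6 = -1981.5
(Excluded from the current account — capital account: capital transfers received from emigrants 110.5; financial account: sale of domestic government bonds to non-residents 282.1, domestic pension funds' purchases of foreign equities 440.8, new loans extended by domestic banks to foreign borrowers 350.1.)

-1981.5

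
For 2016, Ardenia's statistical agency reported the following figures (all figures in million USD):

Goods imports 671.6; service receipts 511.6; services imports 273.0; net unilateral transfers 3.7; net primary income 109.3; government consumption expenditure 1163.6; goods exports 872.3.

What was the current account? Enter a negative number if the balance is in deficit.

Goods balance = 872.3 - 671.6 = 200.7
Services balance = 511.6 - 273.0 = 238.6
Trade balance (goods + services) = 200.7 + 238.6 = 439.3
Net primary income = 109.3
Net secondary income = 3.7
Current account = 439.3 + 109.3 + 3.7 = 552.3

552.3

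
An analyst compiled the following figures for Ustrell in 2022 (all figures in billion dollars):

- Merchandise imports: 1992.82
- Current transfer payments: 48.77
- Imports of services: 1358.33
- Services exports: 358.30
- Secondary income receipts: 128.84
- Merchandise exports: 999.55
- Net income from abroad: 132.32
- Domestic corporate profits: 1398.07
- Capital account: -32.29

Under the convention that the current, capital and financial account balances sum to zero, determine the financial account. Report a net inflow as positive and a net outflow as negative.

1813.20

Goods balance = 999.55 - 1992.82 = -993.27
Services balance = 358.30 - 1358.33 = -1000.03
Trade balance (goods + services) = -993.27 + (-1000.03) = -1993.30
Net primary income = 132.32
Net secondary income = 128.84 - 48.77 = 80.07
Current account = -1993.30 + 132.32 + 80.07 = -1780.91
Financial account = -(-1780.91 + (-32.29)) = 1813.20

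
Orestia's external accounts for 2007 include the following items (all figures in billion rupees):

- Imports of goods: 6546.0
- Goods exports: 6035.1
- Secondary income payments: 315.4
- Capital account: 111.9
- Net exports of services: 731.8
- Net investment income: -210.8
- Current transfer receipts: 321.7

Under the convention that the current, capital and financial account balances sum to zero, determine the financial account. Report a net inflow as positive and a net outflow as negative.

Goods balance = 6035.1 - 6546.0 = -510.9
Services balance = 731.8
Trade balance (goods + services) = -510.9 + 731.8 = 220.9
Net primary income = -210.8
Net secondary income = 321.7 - 315.4 = 6.3
Current account = 220.9 + (-210.8) + 6.3 = 16.4
Financial account = -(16.4 + 111.9) = -128.3

-128.3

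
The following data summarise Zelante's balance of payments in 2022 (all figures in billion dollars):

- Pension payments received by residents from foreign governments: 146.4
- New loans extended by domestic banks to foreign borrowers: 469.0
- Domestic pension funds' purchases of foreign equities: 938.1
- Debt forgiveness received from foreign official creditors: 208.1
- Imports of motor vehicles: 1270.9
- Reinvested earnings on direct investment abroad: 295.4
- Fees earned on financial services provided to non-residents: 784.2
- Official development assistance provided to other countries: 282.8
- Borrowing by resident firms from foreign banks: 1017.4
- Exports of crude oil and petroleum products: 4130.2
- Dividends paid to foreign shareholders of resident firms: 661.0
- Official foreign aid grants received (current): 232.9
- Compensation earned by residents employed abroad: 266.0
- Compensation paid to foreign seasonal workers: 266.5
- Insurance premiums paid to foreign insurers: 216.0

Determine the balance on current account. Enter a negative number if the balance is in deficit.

Goods: 4130.2 - 1270.9 = 2859.3
Services: 784.2 - 216.0 = 568.2
Primary income: 266.0 + 295.4 - 661.0 - 266.5 = -366.1
Secondary income: 232.9 + 146.4 - 282.8 = 96.5
Current account = 2859.3 + 568.2 + (-366.1) + 96.5 = 3157.9
(Excluded from the current account — financial account: new loans extended by domestic banks to foreign borrowers 469.0, domestic pension funds' purchases of foreign equities 938.1, borrowing by resident firms from foreign banks 1017.4; capital account: debt forgiveness received from foreign official creditors 208.1.)

3157.9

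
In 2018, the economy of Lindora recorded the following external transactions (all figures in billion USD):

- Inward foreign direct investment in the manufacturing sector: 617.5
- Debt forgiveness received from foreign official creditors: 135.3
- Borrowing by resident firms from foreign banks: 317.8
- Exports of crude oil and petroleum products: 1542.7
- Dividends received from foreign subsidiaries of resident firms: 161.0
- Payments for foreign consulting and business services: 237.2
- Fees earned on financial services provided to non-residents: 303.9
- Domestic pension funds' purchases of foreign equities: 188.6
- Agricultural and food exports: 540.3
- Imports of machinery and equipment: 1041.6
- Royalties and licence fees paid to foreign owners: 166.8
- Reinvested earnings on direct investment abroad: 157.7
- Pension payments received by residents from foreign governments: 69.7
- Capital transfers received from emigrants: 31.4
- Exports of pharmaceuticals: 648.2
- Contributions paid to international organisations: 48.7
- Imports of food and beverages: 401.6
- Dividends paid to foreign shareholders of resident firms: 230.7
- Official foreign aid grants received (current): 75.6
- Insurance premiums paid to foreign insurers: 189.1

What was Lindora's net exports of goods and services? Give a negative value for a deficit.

998.8

Goods: 540.3 - 1041.6 + 648.2 - 401.6 + 1542.7 = 1288.0
Services: -166.8 - 189.1 + 303.9 - 237.2 = -289.2
Trade balance = 1288.0 + (-289.2) = 998.8
(Excluded from the trade balance — financial account: inward foreign direct investment in the manufacturing sector 617.5, borrowing by resident firms from foreign banks 317.8, domestic pension funds' purchases of foreign equities 188.6; capital account: debt forgiveness received from foreign official creditors 135.3, capital transfers received from emigrants 31.4; primary income: dividends received from foreign subsidiaries of resident firms 161.0, reinvested earnings on direct investment abroad 157.7, dividends paid to foreign shareholders of resident firms 230.7; secondary income: pension payments received by residents from foreign governments 69.7, contributions paid to international organisations 48.7, official foreign aid grants received (current) 75.6.)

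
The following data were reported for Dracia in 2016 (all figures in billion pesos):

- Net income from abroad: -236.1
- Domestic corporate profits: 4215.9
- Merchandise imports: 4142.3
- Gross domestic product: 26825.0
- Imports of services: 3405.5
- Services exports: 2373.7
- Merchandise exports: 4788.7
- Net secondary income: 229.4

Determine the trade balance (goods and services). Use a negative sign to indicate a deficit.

-385.4

Goods balance = 4788.7 - 4142.3 = 646.4
Services balance = 2373.7 - 3405.5 = -1031.8
Trade balance (goods + services) = 646.4 + (-1031.8) = -385.4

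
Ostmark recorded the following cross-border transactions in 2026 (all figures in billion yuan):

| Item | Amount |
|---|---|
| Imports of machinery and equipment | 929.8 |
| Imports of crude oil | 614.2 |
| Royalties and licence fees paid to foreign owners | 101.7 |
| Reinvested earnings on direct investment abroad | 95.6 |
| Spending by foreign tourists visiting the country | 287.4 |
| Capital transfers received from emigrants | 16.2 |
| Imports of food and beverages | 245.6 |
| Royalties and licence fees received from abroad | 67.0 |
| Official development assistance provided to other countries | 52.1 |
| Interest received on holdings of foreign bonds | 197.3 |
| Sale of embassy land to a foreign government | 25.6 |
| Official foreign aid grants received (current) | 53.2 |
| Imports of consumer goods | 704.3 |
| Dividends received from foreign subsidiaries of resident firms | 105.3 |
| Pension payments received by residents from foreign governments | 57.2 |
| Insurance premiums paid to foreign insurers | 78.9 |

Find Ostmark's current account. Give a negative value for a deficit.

-1863.6

Goods: -704.3 - 614.2 - 929.8 - 245.6 = -2493.9
Services: -78.9 + 67.0 - 101.7 + 287.4 = 173.8
Primary income: 197.3 + 105.3 + 95.6 = 398.2
Secondary income: 57.2 + 53.2 - 52.1 = 58.3
Current account = (-2493.9) + 173.8 + 398.2 + 58.3 = -1863.6
(Excluded from the current account — capital account: capital transfers received from emigrants 16.2, sale of embassy land to a foreign government 25.6.)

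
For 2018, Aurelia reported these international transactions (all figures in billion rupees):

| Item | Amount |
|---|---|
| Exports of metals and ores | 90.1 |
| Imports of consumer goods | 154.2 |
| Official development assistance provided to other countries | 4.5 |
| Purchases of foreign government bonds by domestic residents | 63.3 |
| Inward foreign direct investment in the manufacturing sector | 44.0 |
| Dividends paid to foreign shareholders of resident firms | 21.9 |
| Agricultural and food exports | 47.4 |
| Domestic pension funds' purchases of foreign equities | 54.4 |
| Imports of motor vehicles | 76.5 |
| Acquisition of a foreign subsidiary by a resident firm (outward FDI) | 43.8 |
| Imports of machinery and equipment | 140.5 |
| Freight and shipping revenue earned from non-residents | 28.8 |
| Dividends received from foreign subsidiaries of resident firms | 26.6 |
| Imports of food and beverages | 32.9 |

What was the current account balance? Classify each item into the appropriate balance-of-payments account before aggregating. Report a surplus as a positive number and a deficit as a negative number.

-237.6

Goods: -32.9 + 47.4 - 154.2 + 90.1 - 76.5 - 140.5 = -266.6
Services: 28.8
Primary income: 26.6 - 21.9 = 4.7
Secondary income: -4.5
Current account = (-266.6) + 28.8 + 4.7 + (-4.5) = -237.6
(Excluded from the current account — financial account: purchases of foreign government bonds by domestic residents 63.3, inward foreign direct investment in the manufacturing sector 44.0, domestic pension funds' purchases of foreign equities 54.4, acquisition of a foreign subsidiary by a resident firm (outward FDI) 43.8.)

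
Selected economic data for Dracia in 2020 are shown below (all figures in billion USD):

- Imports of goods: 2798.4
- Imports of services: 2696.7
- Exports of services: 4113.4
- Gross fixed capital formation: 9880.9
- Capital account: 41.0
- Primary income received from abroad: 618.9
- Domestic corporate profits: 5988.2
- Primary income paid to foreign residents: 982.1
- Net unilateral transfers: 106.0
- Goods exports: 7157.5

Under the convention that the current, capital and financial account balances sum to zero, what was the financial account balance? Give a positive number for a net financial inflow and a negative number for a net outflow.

Goods balance = 7157.5 - 2798.4 = 4359.1
Services balance = 4113.4 - 2696.7 = 1416.7
Trade balance (goods + services) = 4359.1 + 1416.7 = 5775.8
Net primary income = 618.9 - 982.1 = -363.2
Net secondary income = 106.0
Current account = 5775.8 + (-363.2) + 106.0 = 5518.6
Financial account = -(5518.6 + 41.0) = -5559.6

-5559.6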